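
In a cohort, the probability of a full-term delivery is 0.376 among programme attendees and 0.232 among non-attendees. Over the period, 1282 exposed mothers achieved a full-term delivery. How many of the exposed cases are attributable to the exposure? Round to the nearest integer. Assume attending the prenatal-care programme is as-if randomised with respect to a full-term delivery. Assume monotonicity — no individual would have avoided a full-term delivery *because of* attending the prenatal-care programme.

about 491 cases

Let p₁ = 0.376, p₀ = 0.232.
PN = (p₁ − p₀)/p₁ = (0.376 − 0.232) / 0.376 ≈ 0.38298.
Attributable cases ≈ PN × (exposed cases) = 0.38298 × 1282 ≈ 490.98.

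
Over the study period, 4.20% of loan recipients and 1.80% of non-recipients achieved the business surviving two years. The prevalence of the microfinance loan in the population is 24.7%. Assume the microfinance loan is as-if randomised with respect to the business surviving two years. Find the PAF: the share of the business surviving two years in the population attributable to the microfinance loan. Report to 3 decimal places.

p₁ = 0.042, p₀ = 0.018.
Overall risk P(Y=1) = π·p₁ + (1−π)·p₀ = 0.247×0.042 + 0.753×0.018 = 0.023928.
Under exogeneity, PAF = [P(Y=1) − p₀] / P(Y=1).
PAF = (0.023928 − 0.018) / 0.023928 ≈ 0.2477

PAF ≈ 0.248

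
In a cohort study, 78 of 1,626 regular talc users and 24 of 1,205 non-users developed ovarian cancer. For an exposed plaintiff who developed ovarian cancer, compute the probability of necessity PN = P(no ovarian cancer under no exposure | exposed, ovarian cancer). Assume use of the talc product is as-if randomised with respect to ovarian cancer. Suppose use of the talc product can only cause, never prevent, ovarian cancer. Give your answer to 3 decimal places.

PN ≈ 0.585

p₁ = P(outcome | exposed) = 78/1626 = 0.04797
p₀ = P(outcome | unexposed) = 24/1205 = 0.019917
Under exogeneity and monotonicity, PN = (p₁ − p₀) / p₁.
PN = (0.04797 − 0.019917) / 0.04797 = 0.028053 / 0.04797 ≈ 0.5848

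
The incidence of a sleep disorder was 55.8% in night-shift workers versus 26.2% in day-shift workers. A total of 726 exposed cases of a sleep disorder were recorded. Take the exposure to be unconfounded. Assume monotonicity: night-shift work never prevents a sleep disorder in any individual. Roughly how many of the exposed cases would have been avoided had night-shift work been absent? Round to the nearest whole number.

about 385 cases

p₁ = 0.558, p₀ = 0.262.
PN = (p₁ − p₀)/p₁ = (0.558 − 0.262) / 0.558 ≈ 0.53047.
Attributable cases ≈ PN × (exposed cases) = 0.53047 × 726 ≈ 385.12.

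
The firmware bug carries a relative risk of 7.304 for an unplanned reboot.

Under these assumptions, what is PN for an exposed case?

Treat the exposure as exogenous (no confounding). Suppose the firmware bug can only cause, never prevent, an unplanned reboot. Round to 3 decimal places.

Under exogeneity and monotonicity, PN = (RR − 1) / RR = 1 − 1/RR.
PN = (7.304 − 1) / 7.304 = 6.304 / 7.304 ≈ 0.8631

PN ≈ 0.863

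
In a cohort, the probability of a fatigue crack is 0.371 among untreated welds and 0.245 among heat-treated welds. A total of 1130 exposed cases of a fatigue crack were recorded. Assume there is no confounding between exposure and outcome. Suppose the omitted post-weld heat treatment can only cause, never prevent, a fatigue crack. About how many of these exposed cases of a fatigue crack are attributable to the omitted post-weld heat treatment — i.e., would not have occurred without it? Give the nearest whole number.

about 384 cases

Let p₁ = 0.371, p₀ = 0.245.
PN = (p₁ − p₀)/p₁ = (0.371 − 0.245) / 0.371 ≈ 0.33962.
Attributable cases ≈ PN × (exposed cases) = 0.33962 × 1130 ≈ 383.77.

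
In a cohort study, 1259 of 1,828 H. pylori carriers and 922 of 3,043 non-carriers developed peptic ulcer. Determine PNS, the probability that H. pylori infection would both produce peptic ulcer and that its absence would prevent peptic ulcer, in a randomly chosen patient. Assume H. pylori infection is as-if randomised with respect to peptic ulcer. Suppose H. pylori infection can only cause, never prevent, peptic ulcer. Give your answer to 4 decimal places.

p₁ = P(outcome | exposed) = 1259/1828 = 0.68873
p₀ = P(outcome | unexposed) = 922/3043 = 0.30299
Under exogeneity and monotonicity, PNS = p₁ − p₀.
PNS = 0.68873 − 0.30299 = 0.38574

PNS ≈ 0.3857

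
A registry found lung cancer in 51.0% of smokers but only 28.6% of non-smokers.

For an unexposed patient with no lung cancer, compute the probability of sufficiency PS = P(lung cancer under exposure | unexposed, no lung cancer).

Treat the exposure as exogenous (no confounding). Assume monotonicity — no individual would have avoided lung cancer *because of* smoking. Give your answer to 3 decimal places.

p₁ = 0.51, p₀ = 0.286.
Under exogeneity and monotonicity, PS = (p₁ − p₀) / (1 − p₀).
PS = (0.51 − 0.286) / (1 − 0.286) = 0.224 / 0.714 ≈ 0.3137

PS ≈ 0.314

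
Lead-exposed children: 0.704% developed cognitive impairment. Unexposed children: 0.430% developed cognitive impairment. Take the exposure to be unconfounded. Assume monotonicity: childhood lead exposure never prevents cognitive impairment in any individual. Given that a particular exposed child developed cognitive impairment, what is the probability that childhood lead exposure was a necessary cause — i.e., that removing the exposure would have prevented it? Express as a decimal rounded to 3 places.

p₁ = 0.00704, p₀ = 0.0043.
Under exogeneity and monotonicity, PN = (p₁ − p₀) / p₁.
PN = (0.00704 − 0.0043) / 0.00704 = 0.00274 / 0.00704 ≈ 0.3892

PN ≈ 0.389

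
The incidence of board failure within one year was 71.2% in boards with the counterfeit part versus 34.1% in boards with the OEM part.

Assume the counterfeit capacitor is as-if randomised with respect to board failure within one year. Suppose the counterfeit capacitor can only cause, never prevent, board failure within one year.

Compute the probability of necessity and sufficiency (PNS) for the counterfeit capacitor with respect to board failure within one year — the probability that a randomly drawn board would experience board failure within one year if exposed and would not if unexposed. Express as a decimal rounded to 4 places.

p₁ = 0.712, p₀ = 0.341.
Under exogeneity and monotonicity, PNS = p₁ − p₀.
PNS = 0.712 − 0.341 = 0.371

PNS ≈ 0.3710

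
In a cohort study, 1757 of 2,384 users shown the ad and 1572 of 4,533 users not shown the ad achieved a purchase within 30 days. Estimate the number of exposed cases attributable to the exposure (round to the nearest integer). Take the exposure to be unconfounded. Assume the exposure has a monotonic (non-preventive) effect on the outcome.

p₁ = P(outcome | exposed) = 1757/2384 = 0.737
p₀ = P(outcome | unexposed) = 1572/4533 = 0.34679
PN = (p₁ − p₀)/p₁ = (0.737 − 0.34679) / 0.737 ≈ 0.52945.
Attributable cases ≈ PN × (exposed cases) = 0.52945 × 1757 ≈ 930.25.

about 930 cases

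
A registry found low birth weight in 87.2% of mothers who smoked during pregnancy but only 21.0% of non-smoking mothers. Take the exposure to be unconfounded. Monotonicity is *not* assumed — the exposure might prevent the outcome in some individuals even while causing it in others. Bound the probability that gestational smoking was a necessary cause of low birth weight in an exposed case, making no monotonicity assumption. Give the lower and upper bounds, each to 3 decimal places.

0.759 ≤ PN ≤ 0.906

p₁ = 0.872, p₀ = 0.21.
Under exogeneity alone the bounds on PN are max{0,(p₁−p₀)/p₁} ≤ PN ≤ min{1,(1−p₀)/p₁}.
  lower = (p₁ − p₀)/p₁ = 0.662 / 0.872 ≈ 0.7592
  upper = min{1, (1 − p₀)/p₁} = 0.79 / 0.872 ≈ 0.9060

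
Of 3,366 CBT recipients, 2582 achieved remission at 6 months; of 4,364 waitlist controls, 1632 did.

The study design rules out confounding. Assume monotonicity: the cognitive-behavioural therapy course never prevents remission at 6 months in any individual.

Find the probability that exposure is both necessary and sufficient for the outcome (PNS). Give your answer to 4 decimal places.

PNS ≈ 0.3931

p₁ = P(outcome | exposed) = 2582/3366 = 0.76708
p₀ = P(outcome | unexposed) = 1632/4364 = 0.37397
Under exogeneity and monotonicity, PNS = p₁ − p₀.
PNS = 0.76708 − 0.37397 = 0.39311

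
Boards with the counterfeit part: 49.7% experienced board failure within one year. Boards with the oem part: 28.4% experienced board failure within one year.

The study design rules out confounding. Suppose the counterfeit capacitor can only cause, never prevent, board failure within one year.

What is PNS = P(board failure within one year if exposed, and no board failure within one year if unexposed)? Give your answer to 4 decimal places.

p₁ = 0.497, p₀ = 0.284.
Under exogeneity and monotonicity, PNS = p₁ − p₀.
PNS = 0.497 − 0.284 = 0.213

PNS ≈ 0.2130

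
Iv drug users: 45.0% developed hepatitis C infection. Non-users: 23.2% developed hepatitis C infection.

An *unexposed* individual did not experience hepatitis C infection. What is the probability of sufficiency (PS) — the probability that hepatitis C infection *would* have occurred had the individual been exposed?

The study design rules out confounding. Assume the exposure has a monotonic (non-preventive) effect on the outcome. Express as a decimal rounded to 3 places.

PS ≈ 0.284

p₁ = 0.45, p₀ = 0.232.
Under exogeneity and monotonicity, PS = (p₁ − p₀) / (1 − p₀).
PS = (0.45 − 0.232) / (1 − 0.232) = 0.218 / 0.768 ≈ 0.2839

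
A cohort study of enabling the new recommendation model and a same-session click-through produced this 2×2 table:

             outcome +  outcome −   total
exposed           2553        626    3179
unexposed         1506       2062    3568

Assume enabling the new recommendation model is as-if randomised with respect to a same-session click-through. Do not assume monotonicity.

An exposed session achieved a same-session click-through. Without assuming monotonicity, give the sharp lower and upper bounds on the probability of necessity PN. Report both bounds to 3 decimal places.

0.474 ≤ PN ≤ 0.720

p₁ = P(outcome | exposed) = 2553/3179 = 0.80308
p₀ = P(outcome | unexposed) = 1506/3568 = 0.42209
Under exogeneity alone the bounds on PN are max{0,(p₁−p₀)/p₁} ≤ PN ≤ min{1,(1−p₀)/p₁}.
  lower = (p₁ − p₀)/p₁ = 0.381 / 0.80308 ≈ 0.4744
  upper = min{1, (1 − p₀)/p₁} = 0.57791 / 0.80308 ≈ 0.7196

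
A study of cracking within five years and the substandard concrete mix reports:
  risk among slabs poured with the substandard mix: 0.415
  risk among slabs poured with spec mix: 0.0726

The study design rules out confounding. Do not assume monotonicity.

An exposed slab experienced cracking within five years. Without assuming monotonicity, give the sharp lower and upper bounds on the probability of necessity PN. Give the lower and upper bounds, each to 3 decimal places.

0.825 ≤ PN ≤ 1.000

Let p₁ = 0.415, p₀ = 0.0726.
Under exogeneity alone the bounds on PN are max{0,(p₁−p₀)/p₁} ≤ PN ≤ min{1,(1−p₀)/p₁}.
  lower = (p₁ − p₀)/p₁ = 0.3424 / 0.415 ≈ 0.8251
  upper = min{1, (1 − p₀)/p₁} = 0.9274 / 0.415 ≈ 2.2347 → capped at 1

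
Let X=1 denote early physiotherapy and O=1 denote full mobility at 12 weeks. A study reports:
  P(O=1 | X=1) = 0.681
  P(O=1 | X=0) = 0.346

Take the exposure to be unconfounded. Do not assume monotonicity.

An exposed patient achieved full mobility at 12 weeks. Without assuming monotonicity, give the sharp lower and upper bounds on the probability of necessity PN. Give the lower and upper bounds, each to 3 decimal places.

Let p₁ = 0.681, p₀ = 0.346.
Under exogeneity alone the bounds on PN are max{0,(p₁−p₀)/p₁} ≤ PN ≤ min{1,(1−p₀)/p₁}.
  lower = (p₁ − p₀)/p₁ = 0.335 / 0.681 ≈ 0.4919
  upper = min{1, (1 − p₀)/p₁} = 0.654 / 0.681 ≈ 0.9604

0.492 ≤ PN ≤ 0.960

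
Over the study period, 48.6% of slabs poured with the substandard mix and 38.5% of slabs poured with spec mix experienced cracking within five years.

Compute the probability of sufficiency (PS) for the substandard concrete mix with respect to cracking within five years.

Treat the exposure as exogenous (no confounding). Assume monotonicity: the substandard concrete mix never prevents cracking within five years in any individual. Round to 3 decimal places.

PS ≈ 0.164

p₁ = 0.486, p₀ = 0.385.
Under exogeneity and monotonicity, PS = (p₁ − p₀) / (1 − p₀).
PS = (0.486 − 0.385) / (1 − 0.385) = 0.101 / 0.615 ≈ 0.1642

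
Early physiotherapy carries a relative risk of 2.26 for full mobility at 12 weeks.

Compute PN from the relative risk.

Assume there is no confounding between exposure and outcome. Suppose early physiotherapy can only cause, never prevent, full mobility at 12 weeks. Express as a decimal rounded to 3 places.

PN ≈ 0.558

Under exogeneity and monotonicity, PN = (RR − 1) / RR = 1 − 1/RR.
PN = (2.26 − 1) / 2.26 = 1.26 / 2.26 ≈ 0.5575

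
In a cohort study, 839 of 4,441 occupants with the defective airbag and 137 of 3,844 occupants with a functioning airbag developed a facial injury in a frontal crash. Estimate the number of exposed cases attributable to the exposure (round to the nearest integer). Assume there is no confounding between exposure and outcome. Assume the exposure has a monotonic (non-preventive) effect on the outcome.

about 681 cases

p₁ = P(outcome | exposed) = 839/4441 = 0.18892
p₀ = P(outcome | unexposed) = 137/3844 = 0.03564
PN = (p₁ − p₀)/p₁ = (0.18892 − 0.03564) / 0.18892 ≈ 0.81135.
Attributable cases ≈ PN × (exposed cases) = 0.81135 × 839 ≈ 680.72.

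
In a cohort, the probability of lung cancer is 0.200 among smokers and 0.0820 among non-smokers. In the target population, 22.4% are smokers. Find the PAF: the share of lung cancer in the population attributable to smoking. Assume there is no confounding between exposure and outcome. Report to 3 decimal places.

Let p₁ = 0.2, p₀ = 0.082.
Overall risk P(Y=1) = π·p₁ + (1−π)·p₀ = 0.224×0.2 + 0.776×0.082 = 0.10843.
Under exogeneity, PAF = [P(Y=1) − p₀] / P(Y=1).
PAF = (0.10843 − 0.082) / 0.10843 ≈ 0.2438

PAF ≈ 0.244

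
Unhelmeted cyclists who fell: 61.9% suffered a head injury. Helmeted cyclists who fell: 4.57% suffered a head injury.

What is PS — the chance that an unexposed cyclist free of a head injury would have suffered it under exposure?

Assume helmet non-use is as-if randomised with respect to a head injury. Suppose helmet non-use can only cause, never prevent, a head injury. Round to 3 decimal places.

PS ≈ 0.601

p₁ = 0.619, p₀ = 0.0457.
Under exogeneity and monotonicity, PS = (p₁ − p₀) / (1 − p₀).
PS = (0.619 − 0.0457) / (1 − 0.0457) = 0.5733 / 0.9543 ≈ 0.6008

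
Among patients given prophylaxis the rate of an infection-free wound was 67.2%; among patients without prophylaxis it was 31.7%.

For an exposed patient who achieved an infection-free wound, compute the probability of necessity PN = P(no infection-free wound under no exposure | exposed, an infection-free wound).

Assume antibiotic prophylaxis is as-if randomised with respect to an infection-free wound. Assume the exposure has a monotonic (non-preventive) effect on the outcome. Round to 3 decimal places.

p₁ = 0.672, p₀ = 0.317.
Under exogeneity and monotonicity, PN = (p₁ − p₀) / p₁.
PN = (0.672 − 0.317) / 0.672 = 0.355 / 0.672 ≈ 0.5283

PN ≈ 0.528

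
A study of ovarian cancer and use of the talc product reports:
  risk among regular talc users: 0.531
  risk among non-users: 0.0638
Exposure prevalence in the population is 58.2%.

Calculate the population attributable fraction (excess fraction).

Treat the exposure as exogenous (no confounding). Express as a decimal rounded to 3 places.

Let p₁ = 0.531, p₀ = 0.0638.
Overall risk P(Y=1) = π·p₁ + (1−π)·p₀ = 0.582×0.531 + 0.418×0.0638 = 0.33571.
Under exogeneity, PAF = [P(Y=1) − p₀] / P(Y=1).
PAF = (0.33571 − 0.0638) / 0.33571 ≈ 0.8100

PAF ≈ 0.810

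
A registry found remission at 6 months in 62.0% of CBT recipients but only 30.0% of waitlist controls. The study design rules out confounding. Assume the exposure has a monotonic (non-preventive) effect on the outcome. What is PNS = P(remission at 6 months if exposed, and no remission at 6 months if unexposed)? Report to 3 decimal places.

p₁ = 0.62, p₀ = 0.3.
Under exogeneity and monotonicity, PNS = p₁ − p₀.
PNS = 0.62 − 0.3 = 0.32

PNS ≈ 0.320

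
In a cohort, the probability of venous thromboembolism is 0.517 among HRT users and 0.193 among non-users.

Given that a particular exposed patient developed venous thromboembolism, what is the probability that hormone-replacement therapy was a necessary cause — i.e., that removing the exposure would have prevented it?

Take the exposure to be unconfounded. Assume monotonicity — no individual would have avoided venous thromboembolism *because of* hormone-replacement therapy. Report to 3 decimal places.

PN ≈ 0.627

Let p₁ = 0.517, p₀ = 0.193.
Under exogeneity and monotonicity, PN = (p₁ − p₀) / p₁.
PN = (0.517 − 0.193) / 0.517 = 0.324 / 0.517 ≈ 0.6267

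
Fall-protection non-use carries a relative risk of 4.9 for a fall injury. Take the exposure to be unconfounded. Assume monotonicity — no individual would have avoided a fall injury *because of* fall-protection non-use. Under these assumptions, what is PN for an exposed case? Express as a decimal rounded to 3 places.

PN ≈ 0.796

Under exogeneity and monotonicity, PN = (RR − 1) / RR = 1 − 1/RR.
PN = (4.9 − 1) / 4.9 = 3.9 / 4.9 ≈ 0.7959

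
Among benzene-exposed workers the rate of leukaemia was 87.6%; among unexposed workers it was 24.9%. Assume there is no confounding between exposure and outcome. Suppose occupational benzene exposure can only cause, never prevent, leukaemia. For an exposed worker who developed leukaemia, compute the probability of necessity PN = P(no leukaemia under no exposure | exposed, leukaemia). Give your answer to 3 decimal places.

PN ≈ 0.716

p₁ = 0.876, p₀ = 0.249.
Under exogeneity and monotonicity, PN = (p₁ − p₀) / p₁.
PN = (0.876 − 0.249) / 0.876 = 0.627 / 0.876 ≈ 0.7158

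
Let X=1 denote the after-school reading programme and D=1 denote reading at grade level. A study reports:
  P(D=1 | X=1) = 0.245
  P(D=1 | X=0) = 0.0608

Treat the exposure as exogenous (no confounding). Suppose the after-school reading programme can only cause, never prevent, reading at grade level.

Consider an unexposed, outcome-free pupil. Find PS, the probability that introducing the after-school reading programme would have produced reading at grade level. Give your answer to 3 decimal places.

Let p₁ = 0.245, p₀ = 0.0608.
Under exogeneity and monotonicity, PS = (p₁ − p₀) / (1 − p₀).
PS = (0.245 − 0.0608) / (1 − 0.0608) = 0.1842 / 0.9392 ≈ 0.1961

PS ≈ 0.196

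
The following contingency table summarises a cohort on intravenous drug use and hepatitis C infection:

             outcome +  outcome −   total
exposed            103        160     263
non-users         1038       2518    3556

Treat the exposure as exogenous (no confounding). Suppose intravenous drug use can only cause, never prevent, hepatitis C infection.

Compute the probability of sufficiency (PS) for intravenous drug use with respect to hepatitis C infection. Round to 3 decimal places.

p₁ = P(outcome | exposed) = 103/263 = 0.39163
p₀ = P(outcome | unexposed) = 1038/3556 = 0.2919
Under exogeneity and monotonicity, PS = (p₁ − p₀)/(1 − p₀).
PS = (0.39163 − 0.2919) / 0.7081 ≈ 0.1408

PS ≈ 0.141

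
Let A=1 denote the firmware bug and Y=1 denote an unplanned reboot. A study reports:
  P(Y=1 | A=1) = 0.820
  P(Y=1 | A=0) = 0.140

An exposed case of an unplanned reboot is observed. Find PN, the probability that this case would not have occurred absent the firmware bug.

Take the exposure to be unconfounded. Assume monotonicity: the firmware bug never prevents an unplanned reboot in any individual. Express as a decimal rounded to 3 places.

PN ≈ 0.829

Let p₁ = 0.82, p₀ = 0.14.
Under exogeneity and monotonicity, PN = (p₁ − p₀) / p₁.
PN = (0.82 − 0.14) / 0.82 = 0.68 / 0.82 ≈ 0.8293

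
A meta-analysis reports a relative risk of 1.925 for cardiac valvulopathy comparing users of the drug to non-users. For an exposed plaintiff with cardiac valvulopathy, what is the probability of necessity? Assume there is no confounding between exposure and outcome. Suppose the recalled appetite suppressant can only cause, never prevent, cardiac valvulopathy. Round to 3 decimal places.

Under exogeneity and monotonicity, PN = (RR − 1) / RR = 1 − 1/RR.
PN = (1.925 − 1) / 1.925 = 0.925 / 1.925 ≈ 0.4805

PN ≈ 0.481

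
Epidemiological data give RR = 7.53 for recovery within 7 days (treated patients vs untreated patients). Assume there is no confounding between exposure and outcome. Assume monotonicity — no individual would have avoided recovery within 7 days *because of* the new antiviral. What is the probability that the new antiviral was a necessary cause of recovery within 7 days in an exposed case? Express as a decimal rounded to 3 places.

PN ≈ 0.867

Under exogeneity and monotonicity, PN = (RR − 1) / RR = 1 − 1/RR.
PN = (7.53 − 1) / 7.53 = 6.53 / 7.53 ≈ 0.8672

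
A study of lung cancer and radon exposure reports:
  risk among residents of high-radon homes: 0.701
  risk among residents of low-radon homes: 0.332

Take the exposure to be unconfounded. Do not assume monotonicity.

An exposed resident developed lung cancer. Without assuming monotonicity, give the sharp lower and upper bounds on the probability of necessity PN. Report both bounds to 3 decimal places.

Let p₁ = 0.701, p₀ = 0.332.
Under exogeneity alone the bounds on PN are max{0,(p₁−p₀)/p₁} ≤ PN ≤ min{1,(1−p₀)/p₁}.
  lower = (p₁ − p₀)/p₁ = 0.369 / 0.701 ≈ 0.5264
  upper = min{1, (1 − p₀)/p₁} = 0.668 / 0.701 ≈ 0.9529

0.526 ≤ PN ≤ 0.953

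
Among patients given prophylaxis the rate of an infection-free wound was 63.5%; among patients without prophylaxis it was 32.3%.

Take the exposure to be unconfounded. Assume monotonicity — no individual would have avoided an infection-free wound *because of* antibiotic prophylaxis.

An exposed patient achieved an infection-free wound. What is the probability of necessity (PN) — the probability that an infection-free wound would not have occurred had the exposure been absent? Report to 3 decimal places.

p₁ = 0.635, p₀ = 0.323.
Under exogeneity and monotonicity, PN = (p₁ − p₀) / p₁.
PN = (0.635 − 0.323) / 0.635 = 0.312 / 0.635 ≈ 0.4913

PN ≈ 0.491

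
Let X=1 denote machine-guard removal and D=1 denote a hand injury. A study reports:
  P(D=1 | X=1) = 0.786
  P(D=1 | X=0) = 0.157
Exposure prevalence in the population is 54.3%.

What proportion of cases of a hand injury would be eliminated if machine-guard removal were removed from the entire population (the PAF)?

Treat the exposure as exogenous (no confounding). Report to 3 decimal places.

Let p₁ = 0.786, p₀ = 0.157.
Overall risk P(Y=1) = π·p₁ + (1−π)·p₀ = 0.543×0.786 + 0.457×0.157 = 0.49855.
Under exogeneity, PAF = [P(Y=1) − p₀] / P(Y=1).
PAF = (0.49855 − 0.157) / 0.49855 ≈ 0.6851

PAF ≈ 0.685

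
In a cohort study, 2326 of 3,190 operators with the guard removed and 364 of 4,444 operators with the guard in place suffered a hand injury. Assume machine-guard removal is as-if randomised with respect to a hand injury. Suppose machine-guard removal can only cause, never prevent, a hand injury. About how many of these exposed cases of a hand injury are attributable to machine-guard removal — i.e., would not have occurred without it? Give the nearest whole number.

p₁ = P(outcome | exposed) = 2326/3190 = 0.72915
p₀ = P(outcome | unexposed) = 364/4444 = 0.081908
PN = (p₁ − p₀)/p₁ = (0.72915 − 0.081908) / 0.72915 ≈ 0.88767.
Attributable cases ≈ PN × (exposed cases) = 0.88767 × 2326 ≈ 2064.71.

about 2065 cases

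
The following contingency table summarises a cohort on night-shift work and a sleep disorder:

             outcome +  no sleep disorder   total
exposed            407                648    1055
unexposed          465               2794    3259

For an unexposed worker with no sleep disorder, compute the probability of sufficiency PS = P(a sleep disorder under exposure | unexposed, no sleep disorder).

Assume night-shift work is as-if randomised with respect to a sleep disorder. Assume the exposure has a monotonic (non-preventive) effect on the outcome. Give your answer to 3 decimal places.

PS ≈ 0.284

p₁ = P(outcome | exposed) = 407/1055 = 0.38578
p₀ = P(outcome | unexposed) = 465/3259 = 0.14268
Under exogeneity and monotonicity, PS = (p₁ − p₀)/(1 − p₀).
PS = (0.38578 − 0.14268) / 0.85732 ≈ 0.2836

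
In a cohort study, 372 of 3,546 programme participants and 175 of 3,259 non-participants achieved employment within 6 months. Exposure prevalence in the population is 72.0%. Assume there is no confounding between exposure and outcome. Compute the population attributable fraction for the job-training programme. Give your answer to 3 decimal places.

PAF ≈ 0.407

p₁ = P(outcome | exposed) = 372/3546 = 0.10491
p₀ = P(outcome | unexposed) = 175/3259 = 0.053697
Overall risk P(Y=1) = π·p₁ + (1−π)·p₀ = 0.72×0.10491 + 0.28×0.053697 = 0.090568.
Under exogeneity, PAF = [P(Y=1) − p₀] / P(Y=1).
PAF = (0.090568 − 0.053697) / 0.090568 ≈ 0.4071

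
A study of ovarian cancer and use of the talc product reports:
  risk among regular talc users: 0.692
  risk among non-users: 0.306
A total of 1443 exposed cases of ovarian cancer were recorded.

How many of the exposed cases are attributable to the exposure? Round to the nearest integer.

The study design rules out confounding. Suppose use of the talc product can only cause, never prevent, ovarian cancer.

about 805 cases

Let p₁ = 0.692, p₀ = 0.306.
PN = (p₁ − p₀)/p₁ = (0.692 − 0.306) / 0.692 ≈ 0.55780.
Attributable cases ≈ PN × (exposed cases) = 0.55780 × 1443 ≈ 804.91.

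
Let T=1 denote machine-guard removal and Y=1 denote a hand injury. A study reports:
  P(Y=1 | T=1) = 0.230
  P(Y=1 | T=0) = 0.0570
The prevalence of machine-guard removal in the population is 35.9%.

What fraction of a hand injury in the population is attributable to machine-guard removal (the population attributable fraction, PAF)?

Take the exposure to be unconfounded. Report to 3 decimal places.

Let p₁ = 0.23, p₀ = 0.057.
Overall risk P(Y=1) = π·p₁ + (1−π)·p₀ = 0.359×0.23 + 0.641×0.057 = 0.11911.
Under exogeneity, PAF = [P(Y=1) − p₀] / P(Y=1).
PAF = (0.11911 − 0.057) / 0.11911 ≈ 0.5214

PAF ≈ 0.521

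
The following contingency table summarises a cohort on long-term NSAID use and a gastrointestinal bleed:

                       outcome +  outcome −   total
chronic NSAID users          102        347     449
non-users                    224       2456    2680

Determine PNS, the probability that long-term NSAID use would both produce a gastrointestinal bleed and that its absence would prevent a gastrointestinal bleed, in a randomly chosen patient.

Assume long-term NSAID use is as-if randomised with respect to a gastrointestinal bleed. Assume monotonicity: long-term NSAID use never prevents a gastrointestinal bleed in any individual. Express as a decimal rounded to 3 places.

p₁ = P(outcome | exposed) = 102/449 = 0.22717
p₀ = P(outcome | unexposed) = 224/2680 = 0.083582
Under exogeneity and monotonicity, PNS = p₁ − p₀.
PNS = 0.22717 − 0.083582 = 0.14359

PNS ≈ 0.144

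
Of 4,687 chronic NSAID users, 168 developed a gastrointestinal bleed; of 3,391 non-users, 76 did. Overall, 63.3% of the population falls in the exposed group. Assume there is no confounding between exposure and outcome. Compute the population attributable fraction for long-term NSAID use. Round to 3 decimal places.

p₁ = P(outcome | exposed) = 168/4687 = 0.035844
p₀ = P(outcome | unexposed) = 76/3391 = 0.022412
Overall risk P(Y=1) = π·p₁ + (1−π)·p₀ = 0.633×0.035844 + 0.367×0.022412 = 0.030914.
Under exogeneity, PAF = [P(Y=1) − p₀] / P(Y=1).
PAF = (0.030914 − 0.022412) / 0.030914 ≈ 0.2750

PAF ≈ 0.275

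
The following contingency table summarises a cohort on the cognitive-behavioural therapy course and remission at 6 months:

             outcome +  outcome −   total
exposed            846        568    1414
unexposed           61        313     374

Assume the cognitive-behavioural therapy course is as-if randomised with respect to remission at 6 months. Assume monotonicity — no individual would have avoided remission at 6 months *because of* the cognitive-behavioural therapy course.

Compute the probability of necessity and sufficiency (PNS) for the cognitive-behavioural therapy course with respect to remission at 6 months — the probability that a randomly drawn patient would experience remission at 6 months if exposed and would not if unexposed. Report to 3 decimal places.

p₁ = P(outcome | exposed) = 846/1414 = 0.5983
p₀ = P(outcome | unexposed) = 61/374 = 0.1631
Under exogeneity and monotonicity, PNS = p₁ − p₀.
PNS = 0.5983 − 0.1631 = 0.4352

PNS ≈ 0.435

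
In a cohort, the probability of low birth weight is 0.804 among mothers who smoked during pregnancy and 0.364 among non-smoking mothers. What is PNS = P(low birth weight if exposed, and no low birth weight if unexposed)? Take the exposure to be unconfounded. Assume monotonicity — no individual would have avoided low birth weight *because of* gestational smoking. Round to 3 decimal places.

PNS ≈ 0.440

Let p₁ = 0.804, p₀ = 0.364.
Under exogeneity and monotonicity, PNS = p₁ − p₀.
PNS = 0.804 − 0.364 = 0.44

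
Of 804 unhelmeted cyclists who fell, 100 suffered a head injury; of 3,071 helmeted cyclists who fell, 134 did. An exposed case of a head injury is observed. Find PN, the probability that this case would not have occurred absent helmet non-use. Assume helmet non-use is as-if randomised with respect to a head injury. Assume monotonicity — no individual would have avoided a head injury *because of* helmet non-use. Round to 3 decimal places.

PN ≈ 0.649

p₁ = P(outcome | exposed) = 100/804 = 0.12438
p₀ = P(outcome | unexposed) = 134/3071 = 0.043634
Under exogeneity and monotonicity, PN = (p₁ − p₀) / p₁.
PN = (0.12438 − 0.043634) / 0.12438 = 0.080744 / 0.12438 ≈ 0.6492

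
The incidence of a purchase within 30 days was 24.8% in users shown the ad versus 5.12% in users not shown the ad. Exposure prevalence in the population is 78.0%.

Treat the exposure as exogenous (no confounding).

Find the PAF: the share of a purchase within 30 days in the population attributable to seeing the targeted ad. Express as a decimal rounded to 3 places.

p₁ = 0.248, p₀ = 0.0512.
Overall risk P(Y=1) = π·p₁ + (1−π)·p₀ = 0.78×0.248 + 0.22×0.0512 = 0.2047.
Under exogeneity, PAF = [P(Y=1) − p₀] / P(Y=1).
PAF = (0.2047 − 0.0512) / 0.2047 ≈ 0.7499

PAF ≈ 0.750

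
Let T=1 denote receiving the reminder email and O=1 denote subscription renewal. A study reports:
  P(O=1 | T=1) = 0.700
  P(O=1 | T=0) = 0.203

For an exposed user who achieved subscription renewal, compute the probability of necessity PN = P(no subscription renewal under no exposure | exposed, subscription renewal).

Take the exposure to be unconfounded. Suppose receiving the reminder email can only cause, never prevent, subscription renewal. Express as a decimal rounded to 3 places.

PN ≈ 0.710

Let p₁ = 0.7, p₀ = 0.203.
Under exogeneity and monotonicity, PN = (p₁ − p₀) / p₁.
PN = (0.7 − 0.203) / 0.7 = 0.497 / 0.7 ≈ 0.7100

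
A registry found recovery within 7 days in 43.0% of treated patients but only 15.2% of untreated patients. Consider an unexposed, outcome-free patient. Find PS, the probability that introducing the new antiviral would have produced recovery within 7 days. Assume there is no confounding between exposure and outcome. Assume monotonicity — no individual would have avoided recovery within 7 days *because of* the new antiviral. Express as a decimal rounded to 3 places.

PS ≈ 0.328

p₁ = 0.43, p₀ = 0.152.
Under exogeneity and monotonicity, PS = (p₁ − p₀) / (1 − p₀).
PS = (0.43 − 0.152) / (1 − 0.152) = 0.278 / 0.848 ≈ 0.3278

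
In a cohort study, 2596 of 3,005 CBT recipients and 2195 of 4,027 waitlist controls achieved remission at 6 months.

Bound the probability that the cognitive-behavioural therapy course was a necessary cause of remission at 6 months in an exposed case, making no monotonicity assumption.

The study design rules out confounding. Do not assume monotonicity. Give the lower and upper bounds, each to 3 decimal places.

p₁ = P(outcome | exposed) = 2596/3005 = 0.86389
p₀ = P(outcome | unexposed) = 2195/4027 = 0.54507
Under exogeneity alone the bounds on PN are max{0,(p₁−p₀)/p₁} ≤ PN ≤ min{1,(1−p₀)/p₁}.
  lower = (p₁ − p₀)/p₁ = 0.31882 / 0.86389 ≈ 0.3691
  upper = min{1, (1 − p₀)/p₁} = 0.45493 / 0.86389 ≈ 0.5266

0.369 ≤ PN ≤ 0.527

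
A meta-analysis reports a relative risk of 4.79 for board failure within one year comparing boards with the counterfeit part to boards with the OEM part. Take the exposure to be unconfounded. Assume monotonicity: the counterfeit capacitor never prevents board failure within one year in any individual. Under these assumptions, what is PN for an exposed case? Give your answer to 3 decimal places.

Under exogeneity and monotonicity, PN = (RR − 1) / RR = 1 − 1/RR.
PN = (4.79 − 1) / 4.79 = 3.79 / 4.79 ≈ 0.7912

PN ≈ 0.791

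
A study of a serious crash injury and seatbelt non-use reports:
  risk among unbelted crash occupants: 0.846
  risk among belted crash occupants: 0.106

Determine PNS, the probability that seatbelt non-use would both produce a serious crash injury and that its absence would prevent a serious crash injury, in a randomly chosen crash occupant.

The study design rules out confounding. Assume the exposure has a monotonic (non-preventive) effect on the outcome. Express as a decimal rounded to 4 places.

Let p₁ = 0.846, p₀ = 0.106.
Under exogeneity and monotonicity, PNS = p₁ − p₀.
PNS = 0.846 − 0.106 = 0.74

PNS ≈ 0.7400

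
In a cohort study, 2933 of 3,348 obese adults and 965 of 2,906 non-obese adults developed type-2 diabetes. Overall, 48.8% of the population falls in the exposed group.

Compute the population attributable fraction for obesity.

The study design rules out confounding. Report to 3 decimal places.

p₁ = P(outcome | exposed) = 2933/3348 = 0.87605
p₀ = P(outcome | unexposed) = 965/2906 = 0.33207
Overall risk P(Y=1) = π·p₁ + (1−π)·p₀ = 0.488×0.87605 + 0.512×0.33207 = 0.59753.
Under exogeneity, PAF = [P(Y=1) − p₀] / P(Y=1).
PAF = (0.59753 − 0.33207) / 0.59753 ≈ 0.4443

PAF ≈ 0.444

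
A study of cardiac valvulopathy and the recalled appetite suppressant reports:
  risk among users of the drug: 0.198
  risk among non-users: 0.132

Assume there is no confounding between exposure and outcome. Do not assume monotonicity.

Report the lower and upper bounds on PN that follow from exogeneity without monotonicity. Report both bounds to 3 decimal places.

Let p₁ = 0.198, p₀ = 0.132.
Under exogeneity alone the bounds on PN are max{0,(p₁−p₀)/p₁} ≤ PN ≤ min{1,(1−p₀)/p₁}.
  lower = (p₁ − p₀)/p₁ = 0.066 / 0.198 ≈ 0.3333
  upper = min{1, (1 − p₀)/p₁} = 0.868 / 0.198 ≈ 4.3838 → capped at 1

0.333 ≤ PN ≤ 1.000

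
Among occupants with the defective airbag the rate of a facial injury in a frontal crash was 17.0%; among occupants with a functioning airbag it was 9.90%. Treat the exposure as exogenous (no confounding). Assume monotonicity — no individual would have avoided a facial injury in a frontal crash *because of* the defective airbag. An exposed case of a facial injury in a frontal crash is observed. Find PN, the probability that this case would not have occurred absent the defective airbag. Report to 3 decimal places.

p₁ = 0.17, p₀ = 0.099.
Under exogeneity and monotonicity, PN = (p₁ − p₀) / p₁.
PN = (0.17 − 0.099) / 0.17 = 0.071 / 0.17 ≈ 0.4176

PN ≈ 0.418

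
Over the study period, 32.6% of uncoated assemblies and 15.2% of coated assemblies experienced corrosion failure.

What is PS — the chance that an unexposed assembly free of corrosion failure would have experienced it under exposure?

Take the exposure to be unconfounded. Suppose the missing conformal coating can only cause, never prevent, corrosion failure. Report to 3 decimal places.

PS ≈ 0.205

p₁ = 0.326, p₀ = 0.152.
Under exogeneity and monotonicity, PS = (p₁ − p₀) / (1 − p₀).
PS = (0.326 − 0.152) / (1 − 0.152) = 0.174 / 0.848 ≈ 0.2052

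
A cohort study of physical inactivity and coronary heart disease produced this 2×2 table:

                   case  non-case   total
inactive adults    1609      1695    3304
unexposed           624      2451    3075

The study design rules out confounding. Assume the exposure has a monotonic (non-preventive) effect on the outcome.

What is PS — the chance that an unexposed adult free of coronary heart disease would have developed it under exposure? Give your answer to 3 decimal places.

p₁ = P(outcome | exposed) = 1609/3304 = 0.48699
p₀ = P(outcome | unexposed) = 624/3075 = 0.20293
Under exogeneity and monotonicity, PS = (p₁ − p₀)/(1 − p₀).
PS = (0.48699 − 0.20293) / 0.79707 ≈ 0.3564

PS ≈ 0.356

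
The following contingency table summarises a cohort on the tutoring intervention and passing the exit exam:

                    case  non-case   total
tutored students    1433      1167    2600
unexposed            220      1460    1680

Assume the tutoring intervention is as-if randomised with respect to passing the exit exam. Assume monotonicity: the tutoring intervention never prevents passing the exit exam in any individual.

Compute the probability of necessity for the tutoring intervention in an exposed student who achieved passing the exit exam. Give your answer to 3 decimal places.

p₁ = P(outcome | exposed) = 1433/2600 = 0.55115
p₀ = P(outcome | unexposed) = 220/1680 = 0.13095
Under exogeneity and monotonicity, PN = (p₁ − p₀) / p₁.
PN = (0.55115 − 0.13095) / 0.55115 = 0.4202 / 0.55115 ≈ 0.7624

PN ≈ 0.762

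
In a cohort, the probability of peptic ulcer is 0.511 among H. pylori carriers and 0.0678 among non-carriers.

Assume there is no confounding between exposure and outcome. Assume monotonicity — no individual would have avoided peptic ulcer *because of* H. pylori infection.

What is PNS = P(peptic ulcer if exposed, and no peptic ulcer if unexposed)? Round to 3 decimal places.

PNS ≈ 0.443

Let p₁ = 0.511, p₀ = 0.0678.
Under exogeneity and monotonicity, PNS = p₁ − p₀.
PNS = 0.511 − 0.0678 = 0.4432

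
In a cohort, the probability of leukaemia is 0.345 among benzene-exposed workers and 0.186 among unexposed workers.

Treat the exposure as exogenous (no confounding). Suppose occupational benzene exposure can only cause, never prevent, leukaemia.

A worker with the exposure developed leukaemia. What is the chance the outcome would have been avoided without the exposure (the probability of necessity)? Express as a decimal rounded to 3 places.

Let p₁ = 0.345, p₀ = 0.186.
Under exogeneity and monotonicity, PN = (p₁ − p₀) / p₁.
PN = (0.345 − 0.186) / 0.345 = 0.159 / 0.345 ≈ 0.4609

PN ≈ 0.461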